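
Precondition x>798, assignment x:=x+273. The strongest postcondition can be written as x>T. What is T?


Formula: sp(P, x:=E) = exists old_x. (x = E[old_x/x]) AND P[old_x/x] (old_x is the value of x before the assignment; eliminate old_x by solving x = E[old_x/x] for old_x)
Step 1: Precondition P: x>798, i.e. old_x > 798
Step 2: Assignment gives x = old_x + 273, so old_x = x - 273
Step 3: Substitute into P: x - 273 > 798
Step 4: Simplify: x > 798+273 = 1071

1071


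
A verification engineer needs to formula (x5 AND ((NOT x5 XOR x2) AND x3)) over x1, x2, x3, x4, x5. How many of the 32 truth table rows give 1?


Formula: (x5 AND ((NOT x5 XOR x2) AND x3)) over 5 vars (32 rows)
Evaluate each row (x1, x2, x3, x4, x5 as bits, MSB first):
  row 0 [00000]: (0 AND ((NOT 0 XOR 0) AND 0)) -> 0
  row 1 [00001]: (1 AND ((NOT 1 XOR 0) AND 0)) -> 0
  row 2 [00010]: (0 AND ((NOT 0 XOR 0) AND 0)) -> 0
  row 3 [00011]: (1 AND ((NOT 1 XOR 0) AND 0)) -> 0
  row 4 [00100]: (0 AND ((NOT 0 XOR 0) AND 1)) -> 0
  row 5 [00101]: (1 AND ((NOT 1 XOR 0) AND 1)) -> 0
  row 6 [00110]: (0 AND ((NOT 0 XOR 0) AND 1)) -> 0
  row 7 [00111]: (1 AND ((NOT 1 XOR 0) AND 1)) -> 0
  row 8 [01000]: (0 AND ((NOT 0 XOR 1) AND 0)) -> 0
  row 9 [01001]: (1 AND ((NOT 1 XOR 1) AND 0)) -> 0
  row 10 [01010]: (0 AND ((NOT 0 XOR 1) AND 0)) -> 0
  row 11 [01011]: (1 AND ((NOT 1 XOR 1) AND 0)) -> 0
  row 12 [01100]: (0 AND ((NOT 0 XOR 1) AND 1)) -> 0
  row 13 [01101]: (1 AND ((NOT 1 XOR 1) AND 1)) -> 1
  row 14 [01110]: (0 AND ((NOT 0 XOR 1) AND 1)) -> 0
  row 15 [01111]: (1 AND ((NOT 1 XOR 1) AND 1)) -> 1
  row 16 [10000]: (0 AND ((NOT 0 XOR 0) AND 0)) -> 0
  row 17 [10001]: (1 AND ((NOT 1 XOR 0) AND 0)) -> 0
  row 18 [10010]: (0 AND ((NOT 0 XOR 0) AND 0)) -> 0
  row 19 [10011]: (1 AND ((NOT 1 XOR 0) AND 0)) -> 0
  row 20 [10100]: (0 AND ((NOT 0 XOR 0) AND 1)) -> 0
  row 21 [10101]: (1 AND ((NOT 1 XOR 0) AND 1)) -> 0
  row 22 [10110]: (0 AND ((NOT 0 XOR 0) AND 1)) -> 0
  row 23 [10111]: (1 AND ((NOT 1 XOR 0) AND 1)) -> 0
  row 24 [11000]: (0 AND ((NOT 0 XOR 1) AND 0)) -> 0
  row 25 [11001]: (1 AND ((NOT 1 XOR 1) AND 0)) -> 0
  row 26 [11010]: (0 AND ((NOT 0 XOR 1) AND 0)) -> 0
  row 27 [11011]: (1 AND ((NOT 1 XOR 1) AND 0)) -> 0
  row 28 [11100]: (0 AND ((NOT 0 XOR 1) AND 1)) -> 0
  row 29 [11101]: (1 AND ((NOT 1 XOR 1) AND 1)) -> 1
  row 30 [11110]: (0 AND ((NOT 0 XOR 1) AND 1)) -> 0
  row 31 [11111]: (1 AND ((NOT 1 XOR 1) AND 1)) -> 1
Full result column, 8 rows per line (x1,x2 fixed per line; x3,x4,x5 runs 000..111 left to right):
  rows 0-7 [x1,x2=00]: 00000000  (ones: 0)
  rows 8-15 [x1,x2=01]: 00000101  (ones: 2)
  rows 16-23 [x1,x2=10]: 00000000  (ones: 0)
  rows 24-31 [x1,x2=11]: 00000101  (ones: 2)
Count of 1-rows = 0+2+0+2 = 4

4


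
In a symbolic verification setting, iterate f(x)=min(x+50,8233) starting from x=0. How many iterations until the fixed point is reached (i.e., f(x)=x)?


Step 1: x=0, cap=8233, increment=50
Step 2: x grows by 50 each step until capped at 8233; fixed point is x=8233
Step 3: iterations = ceil(8233/50) = 165

165


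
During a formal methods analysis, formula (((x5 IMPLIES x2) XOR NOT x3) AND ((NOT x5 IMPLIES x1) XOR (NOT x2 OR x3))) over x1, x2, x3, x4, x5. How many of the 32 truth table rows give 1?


Formula: (((x5 IMPLIES x2) XOR NOT x3) AND ((NOT x5 IMPLIES x1) XOR (NOT x2 OR x3))) over 5 vars (32 rows)
Evaluate each row (x1, x2, x3, x4, x5 as bits, MSB first):
  row 0 [00000]: (((0 IMPLIES 0) XOR NOT 0) AND ((NOT 0 IMPLIES 0) XOR (NOT 0 OR 0))) -> 0
  row 1 [00001]: (((1 IMPLIES 0) XOR NOT 0) AND ((NOT 1 IMPLIES 0) XOR (NOT 0 OR 0))) -> 0
  row 2 [00010]: (((0 IMPLIES 0) XOR NOT 0) AND ((NOT 0 IMPLIES 0) XOR (NOT 0 OR 0))) -> 0
  row 3 [00011]: (((1 IMPLIES 0) XOR NOT 0) AND ((NOT 1 IMPLIES 0) XOR (NOT 0 OR 0))) -> 0
  row 4 [00100]: (((0 IMPLIES 0) XOR NOT 1) AND ((NOT 0 IMPLIES 0) XOR (NOT 0 OR 1))) -> 1
  row 5 [00101]: (((1 IMPLIES 0) XOR NOT 1) AND ((NOT 1 IMPLIES 0) XOR (NOT 0 OR 1))) -> 0
  row 6 [00110]: (((0 IMPLIES 0) XOR NOT 1) AND ((NOT 0 IMPLIES 0) XOR (NOT 0 OR 1))) -> 1
  row 7 [00111]: (((1 IMPLIES 0) XOR NOT 1) AND ((NOT 1 IMPLIES 0) XOR (NOT 0 OR 1))) -> 0
  row 8 [01000]: (((0 IMPLIES 1) XOR NOT 0) AND ((NOT 0 IMPLIES 0) XOR (NOT 1 OR 0))) -> 0
  row 9 [01001]: (((1 IMPLIES 1) XOR NOT 0) AND ((NOT 1 IMPLIES 0) XOR (NOT 1 OR 0))) -> 0
  row 10 [01010]: (((0 IMPLIES 1) XOR NOT 0) AND ((NOT 0 IMPLIES 0) XOR (NOT 1 OR 0))) -> 0
  row 11 [01011]: (((1 IMPLIES 1) XOR NOT 0) AND ((NOT 1 IMPLIES 0) XOR (NOT 1 OR 0))) -> 0
  row 12 [01100]: (((0 IMPLIES 1) XOR NOT 1) AND ((NOT 0 IMPLIES 0) XOR (NOT 1 OR 1))) -> 1
  row 13 [01101]: (((1 IMPLIES 1) XOR NOT 1) AND ((NOT 1 IMPLIES 0) XOR (NOT 1 OR 1))) -> 0
  row 14 [01110]: (((0 IMPLIES 1) XOR NOT 1) AND ((NOT 0 IMPLIES 0) XOR (NOT 1 OR 1))) -> 1
  row 15 [01111]: (((1 IMPLIES 1) XOR NOT 1) AND ((NOT 1 IMPLIES 0) XOR (NOT 1 OR 1))) -> 0
  row 16 [10000]: (((0 IMPLIES 0) XOR NOT 0) AND ((NOT 0 IMPLIES 1) XOR (NOT 0 OR 0))) -> 0
  row 17 [10001]: (((1 IMPLIES 0) XOR NOT 0) AND ((NOT 1 IMPLIES 1) XOR (NOT 0 OR 0))) -> 0
  row 18 [10010]: (((0 IMPLIES 0) XOR NOT 0) AND ((NOT 0 IMPLIES 1) XOR (NOT 0 OR 0))) -> 0
  row 19 [10011]: (((1 IMPLIES 0) XOR NOT 0) AND ((NOT 1 IMPLIES 1) XOR (NOT 0 OR 0))) -> 0
  row 20 [10100]: (((0 IMPLIES 0) XOR NOT 1) AND ((NOT 0 IMPLIES 1) XOR (NOT 0 OR 1))) -> 0
  row 21 [10101]: (((1 IMPLIES 0) XOR NOT 1) AND ((NOT 1 IMPLIES 1) XOR (NOT 0 OR 1))) -> 0
  row 22 [10110]: (((0 IMPLIES 0) XOR NOT 1) AND ((NOT 0 IMPLIES 1) XOR (NOT 0 OR 1))) -> 0
  row 23 [10111]: (((1 IMPLIES 0) XOR NOT 1) AND ((NOT 1 IMPLIES 1) XOR (NOT 0 OR 1))) -> 0
  row 24 [11000]: (((0 IMPLIES 1) XOR NOT 0) AND ((NOT 0 IMPLIES 1) XOR (NOT 1 OR 0))) -> 0
  row 25 [11001]: (((1 IMPLIES 1) XOR NOT 0) AND ((NOT 1 IMPLIES 1) XOR (NOT 1 OR 0))) -> 0
  row 26 [11010]: (((0 IMPLIES 1) XOR NOT 0) AND ((NOT 0 IMPLIES 1) XOR (NOT 1 OR 0))) -> 0
  row 27 [11011]: (((1 IMPLIES 1) XOR NOT 0) AND ((NOT 1 IMPLIES 1) XOR (NOT 1 OR 0))) -> 0
  row 28 [11100]: (((0 IMPLIES 1) XOR NOT 1) AND ((NOT 0 IMPLIES 1) XOR (NOT 1 OR 1))) -> 0
  row 29 [11101]: (((1 IMPLIES 1) XOR NOT 1) AND ((NOT 1 IMPLIES 1) XOR (NOT 1 OR 1))) -> 0
  row 30 [11110]: (((0 IMPLIES 1) XOR NOT 1) AND ((NOT 0 IMPLIES 1) XOR (NOT 1 OR 1))) -> 0
  row 31 [11111]: (((1 IMPLIES 1) XOR NOT 1) AND ((NOT 1 IMPLIES 1) XOR (NOT 1 OR 1))) -> 0
Full result column, 8 rows per line (x1,x2 fixed per line; x3,x4,x5 runs 000..111 left to right):
  rows 0-7 [x1,x2=00]: 00001010  (ones: 2)
  rows 8-15 [x1,x2=01]: 00001010  (ones: 2)
  rows 16-23 [x1,x2=10]: 00000000  (ones: 0)
  rows 24-31 [x1,x2=11]: 00000000  (ones: 0)
Count of 1-rows = 2+2+0+0 = 4

4


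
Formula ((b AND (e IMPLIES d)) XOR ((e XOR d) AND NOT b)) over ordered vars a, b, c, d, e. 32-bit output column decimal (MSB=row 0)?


Formula: ((b AND (e IMPLIES d)) XOR ((e XOR d) AND NOT b)) over a, b, c, d, e (32 rows)
Evaluate each row (bits = a,b,c,d,e, MSB first):
  row 0 [00000]: ((0 AND (0 IMPLIES 0)) XOR ((0 XOR 0) AND NOT 0)) -> 0
  row 1 [00001]: ((0 AND (1 IMPLIES 0)) XOR ((1 XOR 0) AND NOT 0)) -> 1
  row 2 [00010]: ((0 AND (0 IMPLIES 1)) XOR ((0 XOR 1) AND NOT 0)) -> 1
  row 3 [00011]: ((0 AND (1 IMPLIES 1)) XOR ((1 XOR 1) AND NOT 0)) -> 0
  row 4 [00100]: ((0 AND (0 IMPLIES 0)) XOR ((0 XOR 0) AND NOT 0)) -> 0
  row 5 [00101]: ((0 AND (1 IMPLIES 0)) XOR ((1 XOR 0) AND NOT 0)) -> 1
  row 6 [00110]: ((0 AND (0 IMPLIES 1)) XOR ((0 XOR 1) AND NOT 0)) -> 1
  row 7 [00111]: ((0 AND (1 IMPLIES 1)) XOR ((1 XOR 1) AND NOT 0)) -> 0
  row 8 [01000]: ((1 AND (0 IMPLIES 0)) XOR ((0 XOR 0) AND NOT 1)) -> 1
  row 9 [01001]: ((1 AND (1 IMPLIES 0)) XOR ((1 XOR 0) AND NOT 1)) -> 0
  row 10 [01010]: ((1 AND (0 IMPLIES 1)) XOR ((0 XOR 1) AND NOT 1)) -> 1
  row 11 [01011]: ((1 AND (1 IMPLIES 1)) XOR ((1 XOR 1) AND NOT 1)) -> 1
  row 12 [01100]: ((1 AND (0 IMPLIES 0)) XOR ((0 XOR 0) AND NOT 1)) -> 1
  row 13 [01101]: ((1 AND (1 IMPLIES 0)) XOR ((1 XOR 0) AND NOT 1)) -> 0
  row 14 [01110]: ((1 AND (0 IMPLIES 1)) XOR ((0 XOR 1) AND NOT 1)) -> 1
  row 15 [01111]: ((1 AND (1 IMPLIES 1)) XOR ((1 XOR 1) AND NOT 1)) -> 1
  row 16 [10000]: ((0 AND (0 IMPLIES 0)) XOR ((0 XOR 0) AND NOT 0)) -> 0
  row 17 [10001]: ((0 AND (1 IMPLIES 0)) XOR ((1 XOR 0) AND NOT 0)) -> 1
  row 18 [10010]: ((0 AND (0 IMPLIES 1)) XOR ((0 XOR 1) AND NOT 0)) -> 1
  row 19 [10011]: ((0 AND (1 IMPLIES 1)) XOR ((1 XOR 1) AND NOT 0)) -> 0
  row 20 [10100]: ((0 AND (0 IMPLIES 0)) XOR ((0 XOR 0) AND NOT 0)) -> 0
  row 21 [10101]: ((0 AND (1 IMPLIES 0)) XOR ((1 XOR 0) AND NOT 0)) -> 1
  row 22 [10110]: ((0 AND (0 IMPLIES 1)) XOR ((0 XOR 1) AND NOT 0)) -> 1
  row 23 [10111]: ((0 AND (1 IMPLIES 1)) XOR ((1 XOR 1) AND NOT 0)) -> 0
  row 24 [11000]: ((1 AND (0 IMPLIES 0)) XOR ((0 XOR 0) AND NOT 1)) -> 1
  row 25 [11001]: ((1 AND (1 IMPLIES 0)) XOR ((1 XOR 0) AND NOT 1)) -> 0
  row 26 [11010]: ((1 AND (0 IMPLIES 1)) XOR ((0 XOR 1) AND NOT 1)) -> 1
  row 27 [11011]: ((1 AND (1 IMPLIES 1)) XOR ((1 XOR 1) AND NOT 1)) -> 1
  row 28 [11100]: ((1 AND (0 IMPLIES 0)) XOR ((0 XOR 0) AND NOT 1)) -> 1
  row 29 [11101]: ((1 AND (1 IMPLIES 0)) XOR ((1 XOR 0) AND NOT 1)) -> 0
  row 30 [11110]: ((1 AND (0 IMPLIES 1)) XOR ((0 XOR 1) AND NOT 1)) -> 1
  row 31 [11111]: ((1 AND (1 IMPLIES 1)) XOR ((1 XOR 1) AND NOT 1)) -> 1
Full result column, 4 rows per line (a,b,c fixed per line; d,e runs 00..11 left to right):
  rows 0-3 [a,b,c=000]: 0110  = hex 6
  rows 4-7 [a,b,c=001]: 0110  = hex 6
  rows 8-11 [a,b,c=010]: 1011  = hex B
  rows 12-15 [a,b,c=011]: 1011  = hex B
  rows 16-19 [a,b,c=100]: 0110  = hex 6
  rows 20-23 [a,b,c=101]: 0110  = hex 6
  rows 24-27 [a,b,c=110]: 1011  = hex B
  rows 28-31 [a,b,c=111]: 1011  = hex B
Output column (row 0 .. row 31) = 01100110101110110110011010111011
Output column grouped in 4s = 0110 0110 1011 1011 0110 0110 1011 1011 = 0x66BB66BB
Convert to decimal digit by digit (value = value*16 + digit):
  6 -> 6
  6*16 + 6 = 102
  102*16 + 11 (B) = 1643
  1643*16 + 11 (B) = 26299
  26299*16 + 6 = 420790
  420790*16 + 6 = 6732646
  6732646*16 + 11 (B) = 107722347
  107722347*16 + 11 (B) = 1723557563
Decimal = 1723557563

1723557563


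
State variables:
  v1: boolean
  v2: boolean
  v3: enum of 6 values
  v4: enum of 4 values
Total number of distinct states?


State space = product of domain sizes of all variables.
Domain sizes:
  v1 (boolean): 2
  v2 (boolean): 2
  v3 (enum of 6 values): 6
  v4 (enum of 4 values): 4
Product = 2 * 2 * 6 * 4 = 96

96


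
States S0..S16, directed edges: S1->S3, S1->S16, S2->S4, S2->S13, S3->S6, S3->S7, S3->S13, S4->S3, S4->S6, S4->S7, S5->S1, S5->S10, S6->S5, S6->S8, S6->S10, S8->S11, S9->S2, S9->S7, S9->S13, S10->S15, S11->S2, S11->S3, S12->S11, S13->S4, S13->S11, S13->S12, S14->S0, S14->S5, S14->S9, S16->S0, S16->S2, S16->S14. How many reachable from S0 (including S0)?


BFS from S0:
  layer 0: {S0}
Reachable set: {S0}
Count = 1

1


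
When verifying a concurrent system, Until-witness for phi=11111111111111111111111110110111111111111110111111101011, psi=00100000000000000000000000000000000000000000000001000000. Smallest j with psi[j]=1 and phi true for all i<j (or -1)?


(phi U psi) at 0: need smallest j with psi[j]=1 and phi[i]=1 for all i in [0,j).
Scan from step 0:
  step 0: phi=1, psi=0 -> continue
  step 1: phi=1, psi=0 -> continue
  step 2: psi=1 and phi held for [0,2) -> witness found
Witness step = 2

2


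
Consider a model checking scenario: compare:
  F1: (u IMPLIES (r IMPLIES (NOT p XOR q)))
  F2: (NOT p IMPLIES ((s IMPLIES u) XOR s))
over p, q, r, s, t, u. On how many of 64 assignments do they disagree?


F1 = (u IMPLIES (r IMPLIES (NOT p XOR q)))
F2 = (NOT p IMPLIES ((s IMPLIES u) XOR s))
Evaluate both on each of 64 rows (bits = p,q,r,s,t,u):
  row 0 [000000]: F1=1 F2=1 -> 0
  row 1 [000001]: F1=1 F2=1 -> 0
  row 2 [000010]: F1=1 F2=1 -> 0
  row 3 [000011]: F1=1 F2=1 -> 0
  row 4 [000100]: F1=1 F2=1 -> 0
  (every remaining row is evaluated the same way; all 64 results are listed next)
Full result column, 8 rows per line (p,q,r fixed per line; s,t,u runs 000..111 left to right):
  rows 0-7 [p,q,r=000]: 00000101  (ones: 2)
  rows 8-15 [p,q,r=001]: 00000101  (ones: 2)
  rows 16-23 [p,q,r=010]: 00000101  (ones: 2)
  rows 24-31 [p,q,r=011]: 01010000  (ones: 2)
  rows 32-39 [p,q,r=100]: 00000000  (ones: 0)
  rows 40-47 [p,q,r=101]: 01010101  (ones: 4)
  rows 48-55 [p,q,r=110]: 00000000  (ones: 0)
  rows 56-63 [p,q,r=111]: 00000000  (ones: 0)
Disagreements = 2+2+2+2+0+4+0+0 = 12

12


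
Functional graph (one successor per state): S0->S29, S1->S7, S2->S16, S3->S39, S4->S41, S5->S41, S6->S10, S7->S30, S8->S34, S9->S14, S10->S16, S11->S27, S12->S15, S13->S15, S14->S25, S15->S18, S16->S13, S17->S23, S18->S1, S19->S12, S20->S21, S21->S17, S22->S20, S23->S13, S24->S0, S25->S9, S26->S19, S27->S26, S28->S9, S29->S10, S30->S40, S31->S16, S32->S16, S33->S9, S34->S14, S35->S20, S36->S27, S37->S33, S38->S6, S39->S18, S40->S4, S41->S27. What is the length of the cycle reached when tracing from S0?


Trace from S0 until a state repeats:
  S0 -> S29 -> S10 -> S16 -> S13 -> S15 -> S18 -> S1 -> S7 -> S30 -> S40 -> S4 -> S41 -> S27 -> S26 -> S19 -> S12 -> S15
S15 first seen at step 5, revisited at step 17.
Cycle length = 17 - 5 = 12

12


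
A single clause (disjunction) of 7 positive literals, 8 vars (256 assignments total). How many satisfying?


Step 1: Total=2^8=256
Step 2: Unsat when all 7 false: 2^1=2
Step 3: Sat=256-2=254

254


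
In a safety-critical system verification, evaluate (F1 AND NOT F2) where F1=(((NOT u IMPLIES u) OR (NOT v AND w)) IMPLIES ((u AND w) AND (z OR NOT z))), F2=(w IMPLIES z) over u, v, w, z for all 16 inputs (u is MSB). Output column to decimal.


F1 = (((NOT u IMPLIES u) OR (NOT v AND w)) IMPLIES ((u AND w) AND (z OR NOT z)))
F2 = (w IMPLIES z)
Counterexample to F1=>F2 is where F1=1 and F2=0.
Evaluate each row (bits = u,v,w,z, MSB first):
  row 0 [0000]: F1=1 F2=1 -> F1&~F2 -> 0
  row 1 [0001]: F1=1 F2=1 -> F1&~F2 -> 0
  row 2 [0010]: F1=0 F2=0 -> F1&~F2 -> 0
  row 3 [0011]: F1=0 F2=1 -> F1&~F2 -> 0
  row 4 [0100]: F1=1 F2=1 -> F1&~F2 -> 0
  row 5 [0101]: F1=1 F2=1 -> F1&~F2 -> 0
  row 6 [0110]: F1=1 F2=0 -> F1&~F2 -> 1
  row 7 [0111]: F1=1 F2=1 -> F1&~F2 -> 0
  row 8 [1000]: F1=0 F2=1 -> F1&~F2 -> 0
  row 9 [1001]: F1=0 F2=1 -> F1&~F2 -> 0
  row 10 [1010]: F1=1 F2=0 -> F1&~F2 -> 1
  row 11 [1011]: F1=1 F2=1 -> F1&~F2 -> 0
  row 12 [1100]: F1=0 F2=1 -> F1&~F2 -> 0
  row 13 [1101]: F1=0 F2=1 -> F1&~F2 -> 0
  row 14 [1110]: F1=1 F2=0 -> F1&~F2 -> 1
  row 15 [1111]: F1=1 F2=1 -> F1&~F2 -> 0
Full result column, 4 rows per line (u,v fixed per line; w,z runs 00..11 left to right):
  rows 0-3 [u,v=00]: 0000  = hex 0
  rows 4-7 [u,v=01]: 0010  = hex 2
  rows 8-11 [u,v=10]: 0010  = hex 2
  rows 12-15 [u,v=11]: 0010  = hex 2
Counterexample vector (row 0 .. row 15) = 0000001000100010
Output column grouped in 4s = 0000 0010 0010 0010 = 0x0222
Convert to decimal digit by digit (value = value*16 + digit):
  0 -> 0
  0*16 + 2 = 2
  2*16 + 2 = 34
  34*16 + 2 = 546
Decimal = 546

546


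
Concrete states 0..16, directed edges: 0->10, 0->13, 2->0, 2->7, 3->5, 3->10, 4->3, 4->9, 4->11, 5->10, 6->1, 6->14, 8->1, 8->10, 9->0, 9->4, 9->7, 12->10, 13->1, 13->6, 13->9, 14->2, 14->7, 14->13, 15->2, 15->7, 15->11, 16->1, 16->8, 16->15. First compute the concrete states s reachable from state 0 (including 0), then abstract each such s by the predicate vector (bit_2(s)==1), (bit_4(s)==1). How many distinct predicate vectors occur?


BFS from 0:
Concrete reachable: {0, 1, 2, 3, 4, 5, 6, 7, 9, 10, 11, 13, 14}
Abstract via predicates (bit_2(s)==1), (bit_4(s)==1):
  (0,0) <- {0, 1, 2, 3, 9, 10, 11}
  (1,0) <- {4, 5, 6, 7, 13, 14}
Distinct abstract states = 2

2


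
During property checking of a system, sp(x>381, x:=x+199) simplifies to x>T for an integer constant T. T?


Formula: sp(P, x:=E) = exists old_x. (x = E[old_x/x]) AND P[old_x/x] (old_x is the value of x before the assignment; eliminate old_x by solving x = E[old_x/x] for old_x)
Step 1: Precondition P: x>381, i.e. old_x > 381
Step 2: Assignment gives x = old_x + 199, so old_x = x - 199
Step 3: Substitute into P: x - 199 > 381
Step 4: Simplify: x > 381+199 = 580

580


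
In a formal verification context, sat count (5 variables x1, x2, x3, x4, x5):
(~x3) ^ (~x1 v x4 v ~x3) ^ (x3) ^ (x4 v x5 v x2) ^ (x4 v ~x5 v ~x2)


CNF with 5 clauses over 5 vars (32 assignments).
An assignment satisfies CNF iff every clause has >=1 true literal.
Check each row (bits = x1,x2,x3,x4,x5; clause T/F shown):
  row 0 [00000]: clauses=TTFFT -> 0
  row 1 [00001]: clauses=TTFTT -> 0
  row 2 [00010]: clauses=TTFTT -> 0
  row 3 [00011]: clauses=TTFTT -> 0
  row 4 [00100]: clauses=FTTFT -> 0
  row 5 [00101]: clauses=FTTTT -> 0
  row 6 [00110]: clauses=FTTTT -> 0
  row 7 [00111]: clauses=FTTTT -> 0
  row 8 [01000]: clauses=TTFTT -> 0
  row 9 [01001]: clauses=TTFTF -> 0
  row 10 [01010]: clauses=TTFTT -> 0
  row 11 [01011]: clauses=TTFTT -> 0
  row 12 [01100]: clauses=FTTTT -> 0
  row 13 [01101]: clauses=FTTTF -> 0
  row 14 [01110]: clauses=FTTTT -> 0
  row 15 [01111]: clauses=FTTTT -> 0
  row 16 [10000]: clauses=TTFFT -> 0
  row 17 [10001]: clauses=TTFTT -> 0
  row 18 [10010]: clauses=TTFTT -> 0
  row 19 [10011]: clauses=TTFTT -> 0
  row 20 [10100]: clauses=FFTFT -> 0
  row 21 [10101]: clauses=FFTTT -> 0
  row 22 [10110]: clauses=FTTTT -> 0
  row 23 [10111]: clauses=FTTTT -> 0
  row 24 [11000]: clauses=TTFTT -> 0
  row 25 [11001]: clauses=TTFTF -> 0
  row 26 [11010]: clauses=TTFTT -> 0
  row 27 [11011]: clauses=TTFTT -> 0
  row 28 [11100]: clauses=FFTTT -> 0
  row 29 [11101]: clauses=FFTTF -> 0
  row 30 [11110]: clauses=FTTTT -> 0
  row 31 [11111]: clauses=FTTTT -> 0
Full result column, 8 rows per line (x1,x2 fixed per line; x3,x4,x5 runs 000..111 left to right):
  rows 0-7 [x1,x2=00]: 00000000  (ones: 0)
  rows 8-15 [x1,x2=01]: 00000000  (ones: 0)
  rows 16-23 [x1,x2=10]: 00000000  (ones: 0)
  rows 24-31 [x1,x2=11]: 00000000  (ones: 0)
Satisfying assignments = 0+0+0+0 = 0

0


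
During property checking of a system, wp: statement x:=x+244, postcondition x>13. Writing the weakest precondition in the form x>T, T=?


Formula: wp(x:=E, P) = P[E/x] (substitute E for x in postcondition)
Step 1: Postcondition: x>13
Step 2: Substitute x+244 for x: x+244>13
Step 3: Solve for x: x > 13-244 = -231

-231


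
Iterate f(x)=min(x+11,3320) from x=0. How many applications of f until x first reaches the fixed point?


Step 1: x=0, cap=3320, increment=11
Step 2: x grows by 11 each step until capped at 3320; fixed point is x=3320
Step 3: iterations = ceil(3320/11) = 302

302


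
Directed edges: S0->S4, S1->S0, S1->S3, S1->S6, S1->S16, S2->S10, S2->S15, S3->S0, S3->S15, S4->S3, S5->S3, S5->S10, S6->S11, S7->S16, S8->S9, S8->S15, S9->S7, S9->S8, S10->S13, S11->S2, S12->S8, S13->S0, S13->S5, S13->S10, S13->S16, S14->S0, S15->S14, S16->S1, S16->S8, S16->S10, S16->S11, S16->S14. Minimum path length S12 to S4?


BFS layer-by-layer from S12:
  dist 0: {S12}
  dist 1: {S8}
  dist 2: {S9, S15}
  dist 3: {S7, S14}
  dist 4: {S0, S16}
  dist 5: {S1, S4, S10, S11}
  -> S4 reached at distance 5
Shortest path length = 5

5


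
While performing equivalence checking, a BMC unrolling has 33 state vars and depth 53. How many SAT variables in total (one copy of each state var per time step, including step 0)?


BMC unrolls to depth k, creating one copy of each state var for steps 0..k.
Step count = 53 + 1 = 54 (steps 0 through 53)
Vars per step = 33
Total = 33 * 54 = 1782

1782


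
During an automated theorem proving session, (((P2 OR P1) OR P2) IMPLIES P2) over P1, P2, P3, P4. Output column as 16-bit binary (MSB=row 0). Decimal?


Formula: (((P2 OR P1) OR P2) IMPLIES P2) over P1, P2, P3, P4 (16 rows)
Evaluate each row (bits = P1,P2,P3,P4, MSB first):
  row 0 [0000]: (((0 OR 0) OR 0) IMPLIES 0) -> 1
  row 1 [0001]: (((0 OR 0) OR 0) IMPLIES 0) -> 1
  row 2 [0010]: (((0 OR 0) OR 0) IMPLIES 0) -> 1
  row 3 [0011]: (((0 OR 0) OR 0) IMPLIES 0) -> 1
  row 4 [0100]: (((1 OR 0) OR 1) IMPLIES 1) -> 1
  row 5 [0101]: (((1 OR 0) OR 1) IMPLIES 1) -> 1
  row 6 [0110]: (((1 OR 0) OR 1) IMPLIES 1) -> 1
  row 7 [0111]: (((1 OR 0) OR 1) IMPLIES 1) -> 1
  row 8 [1000]: (((0 OR 1) OR 0) IMPLIES 0) -> 0
  row 9 [1001]: (((0 OR 1) OR 0) IMPLIES 0) -> 0
  row 10 [1010]: (((0 OR 1) OR 0) IMPLIES 0) -> 0
  row 11 [1011]: (((0 OR 1) OR 0) IMPLIES 0) -> 0
  row 12 [1100]: (((1 OR 1) OR 1) IMPLIES 1) -> 1
  row 13 [1101]: (((1 OR 1) OR 1) IMPLIES 1) -> 1
  row 14 [1110]: (((1 OR 1) OR 1) IMPLIES 1) -> 1
  row 15 [1111]: (((1 OR 1) OR 1) IMPLIES 1) -> 1
Full result column, 4 rows per line (P1,P2 fixed per line; P3,P4 runs 00..11 left to right):
  rows 0-3 [P1,P2=00]: 1111  = hex F
  rows 4-7 [P1,P2=01]: 1111  = hex F
  rows 8-11 [P1,P2=10]: 0000  = hex 0
  rows 12-15 [P1,P2=11]: 1111  = hex F
Output column (row 0 .. row 15) = 1111111100001111
Output column grouped in 4s = 1111 1111 0000 1111 = 0xFF0F
Convert to decimal digit by digit (value = value*16 + digit):
  F -> 15
  15*16 + 15 (F) = 255
  255*16 + 0 = 4080
  4080*16 + 15 (F) = 65295
Decimal = 65295

65295


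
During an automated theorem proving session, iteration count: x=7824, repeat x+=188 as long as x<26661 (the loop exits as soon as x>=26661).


Step 1: x goes from 7824 toward 26661 by 188; the body runs while x<26661, so iterations = ceil((bound-start)/step)
Step 2: Distance=18837
Step 3: ceil(18837/188)=101

101


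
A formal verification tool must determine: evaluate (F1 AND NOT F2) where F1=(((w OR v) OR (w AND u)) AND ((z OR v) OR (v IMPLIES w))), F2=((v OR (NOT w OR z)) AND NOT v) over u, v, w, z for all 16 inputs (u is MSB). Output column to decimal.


F1 = (((w OR v) OR (w AND u)) AND ((z OR v) OR (v IMPLIES w)))
F2 = ((v OR (NOT w OR z)) AND NOT v)
Counterexample to F1=>F2 is where F1=1 and F2=0.
Evaluate each row (bits = u,v,w,z, MSB first):
  row 0 [0000]: F1=0 F2=1 -> F1&~F2 -> 0
  row 1 [0001]: F1=0 F2=1 -> F1&~F2 -> 0
  row 2 [0010]: F1=1 F2=0 -> F1&~F2 -> 1
  row 3 [0011]: F1=1 F2=1 -> F1&~F2 -> 0
  row 4 [0100]: F1=1 F2=0 -> F1&~F2 -> 1
  row 5 [0101]: F1=1 F2=0 -> F1&~F2 -> 1
  row 6 [0110]: F1=1 F2=0 -> F1&~F2 -> 1
  row 7 [0111]: F1=1 F2=0 -> F1&~F2 -> 1
  row 8 [1000]: F1=0 F2=1 -> F1&~F2 -> 0
  row 9 [1001]: F1=0 F2=1 -> F1&~F2 -> 0
  row 10 [1010]: F1=1 F2=0 -> F1&~F2 -> 1
  row 11 [1011]: F1=1 F2=1 -> F1&~F2 -> 0
  row 12 [1100]: F1=1 F2=0 -> F1&~F2 -> 1
  row 13 [1101]: F1=1 F2=0 -> F1&~F2 -> 1
  row 14 [1110]: F1=1 F2=0 -> F1&~F2 -> 1
  row 15 [1111]: F1=1 F2=0 -> F1&~F2 -> 1
Full result column, 4 rows per line (u,v fixed per line; w,z runs 00..11 left to right):
  rows 0-3 [u,v=00]: 0010  = hex 2
  rows 4-7 [u,v=01]: 1111  = hex F
  rows 8-11 [u,v=10]: 0010  = hex 2
  rows 12-15 [u,v=11]: 1111  = hex F
Counterexample vector (row 0 .. row 15) = 0010111100101111
Output column grouped in 4s = 0010 1111 0010 1111 = 0x2F2F
Convert to decimal digit by digit (value = value*16 + digit):
  2 -> 2
  2*16 + 15 (F) = 47
  47*16 + 2 = 754
  754*16 + 15 (F) = 12079
Decimal = 12079

12079


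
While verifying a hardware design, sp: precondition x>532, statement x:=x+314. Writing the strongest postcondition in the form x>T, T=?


Formula: sp(P, x:=E) = exists old_x. (x = E[old_x/x]) AND P[old_x/x] (old_x is the value of x before the assignment; eliminate old_x by solving x = E[old_x/x] for old_x)
Step 1: Precondition P: x>532, i.e. old_x > 532
Step 2: Assignment gives x = old_x + 314, so old_x = x - 314
Step 3: Substitute into P: x - 314 > 532
Step 4: Simplify: x > 532+314 = 846

846


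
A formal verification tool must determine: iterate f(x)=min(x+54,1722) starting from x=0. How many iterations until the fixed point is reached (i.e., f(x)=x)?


Step 1: x=0, cap=1722, increment=54
Step 2: x grows by 54 each step until capped at 1722; fixed point is x=1722
Step 3: iterations = ceil(1722/54) = 32

32


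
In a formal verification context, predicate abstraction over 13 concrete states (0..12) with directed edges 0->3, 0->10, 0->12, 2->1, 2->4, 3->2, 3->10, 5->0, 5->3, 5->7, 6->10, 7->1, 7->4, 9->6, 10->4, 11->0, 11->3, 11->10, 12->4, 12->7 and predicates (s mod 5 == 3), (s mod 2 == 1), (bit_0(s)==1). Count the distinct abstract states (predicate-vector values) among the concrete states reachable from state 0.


BFS from 0:
Concrete reachable: {0, 1, 2, 3, 4, 7, 10, 12}
Abstract via predicates (s mod 5 == 3), (s mod 2 == 1), (bit_0(s)==1):
  (0,0,0) <- {0, 2, 4, 10, 12}
  (0,1,1) <- {1, 7}
  (1,1,1) <- {3}
Distinct abstract states = 3

3


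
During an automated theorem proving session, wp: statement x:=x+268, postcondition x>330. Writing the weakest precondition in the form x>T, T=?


Formula: wp(x:=E, P) = P[E/x] (substitute E for x in postcondition)
Step 1: Postcondition: x>330
Step 2: Substitute x+268 for x: x+268>330
Step 3: Solve for x: x > 330-268 = 62

62


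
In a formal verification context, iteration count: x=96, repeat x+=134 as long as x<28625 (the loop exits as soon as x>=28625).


Step 1: x goes from 96 toward 28625 by 134; the body runs while x<28625, so iterations = ceil((bound-start)/step)
Step 2: Distance=28529
Step 3: ceil(28529/134)=213

213


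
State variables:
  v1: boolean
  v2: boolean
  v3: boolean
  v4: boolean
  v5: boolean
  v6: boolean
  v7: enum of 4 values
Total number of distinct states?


State space = product of domain sizes of all variables.
Domain sizes:
  v1 (boolean): 2
  v2 (boolean): 2
  v3 (boolean): 2
  v4 (boolean): 2
  v5 (boolean): 2
  v6 (boolean): 2
  v7 (enum of 4 values): 4
Product = 2 * 2 * 2 * 2 * 2 * 2 * 4 = 256

256


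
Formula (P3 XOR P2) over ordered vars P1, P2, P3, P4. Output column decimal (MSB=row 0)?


Formula: (P3 XOR P2) over P1, P2, P3, P4 (16 rows)
Evaluate each row (bits = P1,P2,P3,P4, MSB first):
  row 0 [0000]: (0 XOR 0) -> 0
  row 1 [0001]: (0 XOR 0) -> 0
  row 2 [0010]: (1 XOR 0) -> 1
  row 3 [0011]: (1 XOR 0) -> 1
  row 4 [0100]: (0 XOR 1) -> 1
  row 5 [0101]: (0 XOR 1) -> 1
  row 6 [0110]: (1 XOR 1) -> 0
  row 7 [0111]: (1 XOR 1) -> 0
  row 8 [1000]: (0 XOR 0) -> 0
  row 9 [1001]: (0 XOR 0) -> 0
  row 10 [1010]: (1 XOR 0) -> 1
  row 11 [1011]: (1 XOR 0) -> 1
  row 12 [1100]: (0 XOR 1) -> 1
  row 13 [1101]: (0 XOR 1) -> 1
  row 14 [1110]: (1 XOR 1) -> 0
  row 15 [1111]: (1 XOR 1) -> 0
Full result column, 4 rows per line (P1,P2 fixed per line; P3,P4 runs 00..11 left to right):
  rows 0-3 [P1,P2=00]: 0011  = hex 3
  rows 4-7 [P1,P2=01]: 1100  = hex C
  rows 8-11 [P1,P2=10]: 0011  = hex 3
  rows 12-15 [P1,P2=11]: 1100  = hex C
Output column (row 0 .. row 15) = 0011110000111100
Output column grouped in 4s = 0011 1100 0011 1100 = 0x3C3C
Convert to decimal digit by digit (value = value*16 + digit):
  3 -> 3
  3*16 + 12 (C) = 60
  60*16 + 3 = 963
  963*16 + 12 (C) = 15420
Decimal = 15420

15420


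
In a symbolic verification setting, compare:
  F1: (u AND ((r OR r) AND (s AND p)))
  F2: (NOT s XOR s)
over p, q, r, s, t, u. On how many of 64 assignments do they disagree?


F1 = (u AND ((r OR r) AND (s AND p)))
F2 = (NOT s XOR s)
Evaluate both on each of 64 rows (bits = p,q,r,s,t,u):
  row 0 [000000]: F1=0 F2=1 (differ) -> 1
  row 1 [000001]: F1=0 F2=1 (differ) -> 1
  row 2 [000010]: F1=0 F2=1 (differ) -> 1
  row 3 [000011]: F1=0 F2=1 (differ) -> 1
  row 4 [000100]: F1=0 F2=1 (differ) -> 1
  (every remaining row is evaluated the same way; all 64 results are listed next)
Full result column, 8 rows per line (p,q,r fixed per line; s,t,u runs 000..111 left to right):
  rows 0-7 [p,q,r=000]: 11111111  (ones: 8)
  rows 8-15 [p,q,r=001]: 11111111  (ones: 8)
  rows 16-23 [p,q,r=010]: 11111111  (ones: 8)
  rows 24-31 [p,q,r=011]: 11111111  (ones: 8)
  rows 32-39 [p,q,r=100]: 11111111  (ones: 8)
  rows 40-47 [p,q,r=101]: 11111010  (ones: 6)
  rows 48-55 [p,q,r=110]: 11111111  (ones: 8)
  rows 56-63 [p,q,r=111]: 11111010  (ones: 6)
Disagreements = 8+8+8+8+8+6+8+6 = 60

60


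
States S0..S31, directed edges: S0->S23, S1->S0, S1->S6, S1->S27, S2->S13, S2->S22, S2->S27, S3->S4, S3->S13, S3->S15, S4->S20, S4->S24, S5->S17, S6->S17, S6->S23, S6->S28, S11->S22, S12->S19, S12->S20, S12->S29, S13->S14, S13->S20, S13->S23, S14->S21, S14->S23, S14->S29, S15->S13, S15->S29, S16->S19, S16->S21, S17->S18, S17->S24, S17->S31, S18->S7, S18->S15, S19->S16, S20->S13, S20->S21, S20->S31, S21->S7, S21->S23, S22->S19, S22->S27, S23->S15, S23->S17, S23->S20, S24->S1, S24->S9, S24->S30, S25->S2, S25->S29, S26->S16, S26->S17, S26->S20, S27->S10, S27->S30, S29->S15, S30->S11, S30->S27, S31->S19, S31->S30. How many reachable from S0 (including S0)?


BFS from S0:
  layer 0: {S0}
  layer 1: {S23}
  layer 2: {S15, S17, S20}
  layer 3: {S13, S18, S21, S24, S29, S31}
  layer 4: {S1, S7, S9, S14, S19, S30}
  layer 5: {S6, S11, S16, S27}
  layer 6: {S10, S22, S28}
Reachable set: {S0, S1, S6, S7, S9, S10, S11, S13, S14, S15, S16, S17, S18, S19, S20, S21, S22, S23, S24, S27, S28, S29, S30, S31}
Count = 24

24


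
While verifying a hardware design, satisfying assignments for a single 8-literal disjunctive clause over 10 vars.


Step 1: Total=2^10=1024
Step 2: Unsat when all 8 false: 2^2=4
Step 3: Sat=1024-4=1020

1020


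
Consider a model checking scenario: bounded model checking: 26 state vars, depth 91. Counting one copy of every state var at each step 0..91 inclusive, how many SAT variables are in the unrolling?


BMC unrolls to depth k, creating one copy of each state var for steps 0..k.
Step count = 91 + 1 = 92 (steps 0 through 91)
Vars per step = 26
Total = 26 * 92 = 2392

2392


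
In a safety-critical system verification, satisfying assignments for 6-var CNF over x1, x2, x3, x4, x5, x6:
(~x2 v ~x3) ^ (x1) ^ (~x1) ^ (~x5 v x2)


CNF with 4 clauses over 6 vars (64 assignments).
An assignment satisfies CNF iff every clause has >=1 true literal.
Check each row (bits = x1,x2,x3,x4,x5,x6; clause T/F shown):
  row 0 [000000]: clauses=TFTT -> 0
  row 1 [000001]: clauses=TFTT -> 0
  row 2 [000010]: clauses=TFTF -> 0
  row 3 [000011]: clauses=TFTF -> 0
  row 4 [000100]: clauses=TFTT -> 0
  (every remaining row is evaluated the same way; all 64 results are listed next)
Full result column, 8 rows per line (x1,x2,x3 fixed per line; x4,x5,x6 runs 000..111 left to right):
  rows 0-7 [x1,x2,x3=000]: 00000000  (ones: 0)
  rows 8-15 [x1,x2,x3=001]: 00000000  (ones: 0)
  rows 16-23 [x1,x2,x3=010]: 00000000  (ones: 0)
  rows 24-31 [x1,x2,x3=011]: 00000000  (ones: 0)
  rows 32-39 [x1,x2,x3=100]: 00000000  (ones: 0)
  rows 40-47 [x1,x2,x3=101]: 00000000  (ones: 0)
  rows 48-55 [x1,x2,x3=110]: 00000000  (ones: 0)
  rows 56-63 [x1,x2,x3=111]: 00000000  (ones: 0)
Satisfying assignments = 0+0+0+0+0+0+0+0 = 0

0


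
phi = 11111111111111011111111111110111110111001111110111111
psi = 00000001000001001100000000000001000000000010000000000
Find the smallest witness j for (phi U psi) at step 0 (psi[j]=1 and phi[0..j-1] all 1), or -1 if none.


(phi U psi) at 0: need smallest j with psi[j]=1 and phi[i]=1 for all i in [0,j).
Scan from step 0:
  step 0: phi=1, psi=0 -> continue
  step 1: phi=1, psi=0 -> continue
  step 2: phi=1, psi=0 -> continue
  step 3: phi=1, psi=0 -> continue
  step 7: psi=1 and phi held for [0,7) -> witness found
Witness step = 7

7


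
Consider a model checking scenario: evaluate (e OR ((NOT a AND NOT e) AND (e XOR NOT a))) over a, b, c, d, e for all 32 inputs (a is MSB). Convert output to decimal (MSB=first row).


Formula: (e OR ((NOT a AND NOT e) AND (e XOR NOT a))) over a, b, c, d, e (32 rows)
Evaluate each row (bits = a,b,c,d,e, MSB first):
  row 0 [00000]: (0 OR ((NOT 0 AND NOT 0) AND (0 XOR NOT 0))) -> 1
  row 1 [00001]: (1 OR ((NOT 0 AND NOT 1) AND (1 XOR NOT 0))) -> 1
  row 2 [00010]: (0 OR ((NOT 0 AND NOT 0) AND (0 XOR NOT 0))) -> 1
  row 3 [00011]: (1 OR ((NOT 0 AND NOT 1) AND (1 XOR NOT 0))) -> 1
  row 4 [00100]: (0 OR ((NOT 0 AND NOT 0) AND (0 XOR NOT 0))) -> 1
  row 5 [00101]: (1 OR ((NOT 0 AND NOT 1) AND (1 XOR NOT 0))) -> 1
  row 6 [00110]: (0 OR ((NOT 0 AND NOT 0) AND (0 XOR NOT 0))) -> 1
  row 7 [00111]: (1 OR ((NOT 0 AND NOT 1) AND (1 XOR NOT 0))) -> 1
  row 8 [01000]: (0 OR ((NOT 0 AND NOT 0) AND (0 XOR NOT 0))) -> 1
  row 9 [01001]: (1 OR ((NOT 0 AND NOT 1) AND (1 XOR NOT 0))) -> 1
  row 10 [01010]: (0 OR ((NOT 0 AND NOT 0) AND (0 XOR NOT 0))) -> 1
  row 11 [01011]: (1 OR ((NOT 0 AND NOT 1) AND (1 XOR NOT 0))) -> 1
  row 12 [01100]: (0 OR ((NOT 0 AND NOT 0) AND (0 XOR NOT 0))) -> 1
  row 13 [01101]: (1 OR ((NOT 0 AND NOT 1) AND (1 XOR NOT 0))) -> 1
  row 14 [01110]: (0 OR ((NOT 0 AND NOT 0) AND (0 XOR NOT 0))) -> 1
  row 15 [01111]: (1 OR ((NOT 0 AND NOT 1) AND (1 XOR NOT 0))) -> 1
  row 16 [10000]: (0 OR ((NOT 1 AND NOT 0) AND (0 XOR NOT 1))) -> 0
  row 17 [10001]: (1 OR ((NOT 1 AND NOT 1) AND (1 XOR NOT 1))) -> 1
  row 18 [10010]: (0 OR ((NOT 1 AND NOT 0) AND (0 XOR NOT 1))) -> 0
  row 19 [10011]: (1 OR ((NOT 1 AND NOT 1) AND (1 XOR NOT 1))) -> 1
  row 20 [10100]: (0 OR ((NOT 1 AND NOT 0) AND (0 XOR NOT 1))) -> 0
  row 21 [10101]: (1 OR ((NOT 1 AND NOT 1) AND (1 XOR NOT 1))) -> 1
  row 22 [10110]: (0 OR ((NOT 1 AND NOT 0) AND (0 XOR NOT 1))) -> 0
  row 23 [10111]: (1 OR ((NOT 1 AND NOT 1) AND (1 XOR NOT 1))) -> 1
  row 24 [11000]: (0 OR ((NOT 1 AND NOT 0) AND (0 XOR NOT 1))) -> 0
  row 25 [11001]: (1 OR ((NOT 1 AND NOT 1) AND (1 XOR NOT 1))) -> 1
  row 26 [11010]: (0 OR ((NOT 1 AND NOT 0) AND (0 XOR NOT 1))) -> 0
  row 27 [11011]: (1 OR ((NOT 1 AND NOT 1) AND (1 XOR NOT 1))) -> 1
  row 28 [11100]: (0 OR ((NOT 1 AND NOT 0) AND (0 XOR NOT 1))) -> 0
  row 29 [11101]: (1 OR ((NOT 1 AND NOT 1) AND (1 XOR NOT 1))) -> 1
  row 30 [11110]: (0 OR ((NOT 1 AND NOT 0) AND (0 XOR NOT 1))) -> 0
  row 31 [11111]: (1 OR ((NOT 1 AND NOT 1) AND (1 XOR NOT 1))) -> 1
Full result column, 4 rows per line (a,b,c fixed per line; d,e runs 00..11 left to right):
  rows 0-3 [a,b,c=000]: 1111  = hex F
  rows 4-7 [a,b,c=001]: 1111  = hex F
  rows 8-11 [a,b,c=010]: 1111  = hex F
  rows 12-15 [a,b,c=011]: 1111  = hex F
  rows 16-19 [a,b,c=100]: 0101  = hex 5
  rows 20-23 [a,b,c=101]: 0101  = hex 5
  rows 24-27 [a,b,c=110]: 0101  = hex 5
  rows 28-31 [a,b,c=111]: 0101  = hex 5
Output column (row 0 .. row 31) = 11111111111111110101010101010101
Output column grouped in 4s = 1111 1111 1111 1111 0101 0101 0101 0101 = 0xFFFF5555
Convert to decimal digit by digit (value = value*16 + digit):
  F -> 15
  15*16 + 15 (F) = 255
  255*16 + 15 (F) = 4095
  4095*16 + 15 (F) = 65535
  65535*16 + 5 = 1048565
  1048565*16 + 5 = 16777045
  16777045*16 + 5 = 268432725
  268432725*16 + 5 = 4294923605
Decimal = 4294923605

4294923605


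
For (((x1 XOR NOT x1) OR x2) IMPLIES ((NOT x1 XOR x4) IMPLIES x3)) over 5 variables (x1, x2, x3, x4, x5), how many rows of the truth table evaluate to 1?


Formula: (((x1 XOR NOT x1) OR x2) IMPLIES ((NOT x1 XOR x4) IMPLIES x3)) over 5 vars (32 rows)
Evaluate each row (x1, x2, x3, x4, x5 as bits, MSB first):
  row 0 [00000]: (((0 XOR NOT 0) OR 0) IMPLIES ((NOT 0 XOR 0) IMPLIES 0)) -> 0
  row 1 [00001]: (((0 XOR NOT 0) OR 0) IMPLIES ((NOT 0 XOR 0) IMPLIES 0)) -> 0
  row 2 [00010]: (((0 XOR NOT 0) OR 0) IMPLIES ((NOT 0 XOR 1) IMPLIES 0)) -> 1
  row 3 [00011]: (((0 XOR NOT 0) OR 0) IMPLIES ((NOT 0 XOR 1) IMPLIES 0)) -> 1
  row 4 [00100]: (((0 XOR NOT 0) OR 0) IMPLIES ((NOT 0 XOR 0) IMPLIES 1)) -> 1
  row 5 [00101]: (((0 XOR NOT 0) OR 0) IMPLIES ((NOT 0 XOR 0) IMPLIES 1)) -> 1
  row 6 [00110]: (((0 XOR NOT 0) OR 0) IMPLIES ((NOT 0 XOR 1) IMPLIES 1)) -> 1
  row 7 [00111]: (((0 XOR NOT 0) OR 0) IMPLIES ((NOT 0 XOR 1) IMPLIES 1)) -> 1
  row 8 [01000]: (((0 XOR NOT 0) OR 1) IMPLIES ((NOT 0 XOR 0) IMPLIES 0)) -> 0
  row 9 [01001]: (((0 XOR NOT 0) OR 1) IMPLIES ((NOT 0 XOR 0) IMPLIES 0)) -> 0
  row 10 [01010]: (((0 XOR NOT 0) OR 1) IMPLIES ((NOT 0 XOR 1) IMPLIES 0)) -> 1
  row 11 [01011]: (((0 XOR NOT 0) OR 1) IMPLIES ((NOT 0 XOR 1) IMPLIES 0)) -> 1
  row 12 [01100]: (((0 XOR NOT 0) OR 1) IMPLIES ((NOT 0 XOR 0) IMPLIES 1)) -> 1
  row 13 [01101]: (((0 XOR NOT 0) OR 1) IMPLIES ((NOT 0 XOR 0) IMPLIES 1)) -> 1
  row 14 [01110]: (((0 XOR NOT 0) OR 1) IMPLIES ((NOT 0 XOR 1) IMPLIES 1)) -> 1
  row 15 [01111]: (((0 XOR NOT 0) OR 1) IMPLIES ((NOT 0 XOR 1) IMPLIES 1)) -> 1
  row 16 [10000]: (((1 XOR NOT 1) OR 0) IMPLIES ((NOT 1 XOR 0) IMPLIES 0)) -> 1
  row 17 [10001]: (((1 XOR NOT 1) OR 0) IMPLIES ((NOT 1 XOR 0) IMPLIES 0)) -> 1
  row 18 [10010]: (((1 XOR NOT 1) OR 0) IMPLIES ((NOT 1 XOR 1) IMPLIES 0)) -> 0
  row 19 [10011]: (((1 XOR NOT 1) OR 0) IMPLIES ((NOT 1 XOR 1) IMPLIES 0)) -> 0
  row 20 [10100]: (((1 XOR NOT 1) OR 0) IMPLIES ((NOT 1 XOR 0) IMPLIES 1)) -> 1
  row 21 [10101]: (((1 XOR NOT 1) OR 0) IMPLIES ((NOT 1 XOR 0) IMPLIES 1)) -> 1
  row 22 [10110]: (((1 XOR NOT 1) OR 0) IMPLIES ((NOT 1 XOR 1) IMPLIES 1)) -> 1
  row 23 [10111]: (((1 XOR NOT 1) OR 0) IMPLIES ((NOT 1 XOR 1) IMPLIES 1)) -> 1
  row 24 [11000]: (((1 XOR NOT 1) OR 1) IMPLIES ((NOT 1 XOR 0) IMPLIES 0)) -> 1
  row 25 [11001]: (((1 XOR NOT 1) OR 1) IMPLIES ((NOT 1 XOR 0) IMPLIES 0)) -> 1
  row 26 [11010]: (((1 XOR NOT 1) OR 1) IMPLIES ((NOT 1 XOR 1) IMPLIES 0)) -> 0
  row 27 [11011]: (((1 XOR NOT 1) OR 1) IMPLIES ((NOT 1 XOR 1) IMPLIES 0)) -> 0
  row 28 [11100]: (((1 XOR NOT 1) OR 1) IMPLIES ((NOT 1 XOR 0) IMPLIES 1)) -> 1
  row 29 [11101]: (((1 XOR NOT 1) OR 1) IMPLIES ((NOT 1 XOR 0) IMPLIES 1)) -> 1
  row 30 [11110]: (((1 XOR NOT 1) OR 1) IMPLIES ((NOT 1 XOR 1) IMPLIES 1)) -> 1
  row 31 [11111]: (((1 XOR NOT 1) OR 1) IMPLIES ((NOT 1 XOR 1) IMPLIES 1)) -> 1
Full result column, 8 rows per line (x1,x2 fixed per line; x3,x4,x5 runs 000..111 left to right):
  rows 0-7 [x1,x2=00]: 00111111  (ones: 6)
  rows 8-15 [x1,x2=01]: 00111111  (ones: 6)
  rows 16-23 [x1,x2=10]: 11001111  (ones: 6)
  rows 24-31 [x1,x2=11]: 11001111  (ones: 6)
Count of 1-rows = 6+6+6+6 = 24

24


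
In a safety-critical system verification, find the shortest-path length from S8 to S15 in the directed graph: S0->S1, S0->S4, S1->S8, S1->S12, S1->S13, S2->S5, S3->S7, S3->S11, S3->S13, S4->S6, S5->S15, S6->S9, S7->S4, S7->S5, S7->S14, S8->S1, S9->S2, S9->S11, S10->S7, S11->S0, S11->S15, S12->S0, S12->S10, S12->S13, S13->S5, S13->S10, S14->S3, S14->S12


BFS layer-by-layer from S8:
  dist 0: {S8}
  dist 1: {S1}
  dist 2: {S12, S13}
  dist 3: {S0, S5, S10}
  dist 4: {S4, S7, S15}
  -> S15 reached at distance 4
Shortest path length = 4

4


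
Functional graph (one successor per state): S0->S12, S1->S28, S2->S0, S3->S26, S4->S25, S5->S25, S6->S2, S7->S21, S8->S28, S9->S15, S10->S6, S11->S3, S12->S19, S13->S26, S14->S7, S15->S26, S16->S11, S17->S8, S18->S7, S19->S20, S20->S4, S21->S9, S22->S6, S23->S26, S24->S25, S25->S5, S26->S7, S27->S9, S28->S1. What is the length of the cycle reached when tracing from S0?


Trace from S0 until a state repeats:
  S0 -> S12 -> S19 -> S20 -> S4 -> S25 -> S5 -> S25
S25 first seen at step 5, revisited at step 7.
Cycle length = 7 - 5 = 2

2


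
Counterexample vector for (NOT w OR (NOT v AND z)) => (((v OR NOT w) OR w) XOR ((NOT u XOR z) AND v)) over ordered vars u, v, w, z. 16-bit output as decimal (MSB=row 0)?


F1 = (NOT w OR (NOT v AND z))
F2 = (((v OR NOT w) OR w) XOR ((NOT u XOR z) AND v))
Counterexample to F1=>F2 is where F1=1 and F2=0.
Evaluate each row (bits = u,v,w,z, MSB first):
  row 0 [0000]: F1=1 F2=1 -> F1&~F2 -> 0
  row 1 [0001]: F1=1 F2=1 -> F1&~F2 -> 0
  row 2 [0010]: F1=0 F2=1 -> F1&~F2 -> 0
  row 3 [0011]: F1=1 F2=1 -> F1&~F2 -> 0
  row 4 [0100]: F1=1 F2=0 -> F1&~F2 -> 1
  row 5 [0101]: F1=1 F2=1 -> F1&~F2 -> 0
  row 6 [0110]: F1=0 F2=0 -> F1&~F2 -> 0
  row 7 [0111]: F1=0 F2=1 -> F1&~F2 -> 0
  row 8 [1000]: F1=1 F2=1 -> F1&~F2 -> 0
  row 9 [1001]: F1=1 F2=1 -> F1&~F2 -> 0
  row 10 [1010]: F1=0 F2=1 -> F1&~F2 -> 0
  row 11 [1011]: F1=1 F2=1 -> F1&~F2 -> 0
  row 12 [1100]: F1=1 F2=1 -> F1&~F2 -> 0
  row 13 [1101]: F1=1 F2=0 -> F1&~F2 -> 1
  row 14 [1110]: F1=0 F2=1 -> F1&~F2 -> 0
  row 15 [1111]: F1=0 F2=0 -> F1&~F2 -> 0
Full result column, 4 rows per line (u,v fixed per line; w,z runs 00..11 left to right):
  rows 0-3 [u,v=00]: 0000  = hex 0
  rows 4-7 [u,v=01]: 1000  = hex 8
  rows 8-11 [u,v=10]: 0000  = hex 0
  rows 12-15 [u,v=11]: 0100  = hex 4
Counterexample vector (row 0 .. row 15) = 0000100000000100
Output column grouped in 4s = 0000 1000 0000 0100 = 0x0804
Convert to decimal digit by digit (value = value*16 + digit):
  0 -> 0
  0*16 + 8 = 8
  8*16 + 0 = 128
  128*16 + 4 = 2052
Decimal = 2052

2052


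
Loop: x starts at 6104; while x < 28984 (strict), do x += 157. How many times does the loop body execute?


Step 1: x goes from 6104 toward 28984 by 157; the body runs while x<28984, so iterations = ceil((bound-start)/step)
Step 2: Distance=22880
Step 3: ceil(22880/157)=146

146
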